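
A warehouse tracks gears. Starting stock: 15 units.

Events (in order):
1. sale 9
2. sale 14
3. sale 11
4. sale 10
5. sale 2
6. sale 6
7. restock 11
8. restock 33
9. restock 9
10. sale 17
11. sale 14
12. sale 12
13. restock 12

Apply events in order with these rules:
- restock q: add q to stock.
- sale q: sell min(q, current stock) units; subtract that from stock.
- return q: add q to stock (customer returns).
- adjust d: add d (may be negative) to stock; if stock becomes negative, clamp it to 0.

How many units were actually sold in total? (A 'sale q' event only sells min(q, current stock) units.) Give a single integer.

Processing events:
Start: stock = 15
  Event 1 (sale 9): sell min(9,15)=9. stock: 15 - 9 = 6. total_sold = 9
  Event 2 (sale 14): sell min(14,6)=6. stock: 6 - 6 = 0. total_sold = 15
  Event 3 (sale 11): sell min(11,0)=0. stock: 0 - 0 = 0. total_sold = 15
  Event 4 (sale 10): sell min(10,0)=0. stock: 0 - 0 = 0. total_sold = 15
  Event 5 (sale 2): sell min(2,0)=0. stock: 0 - 0 = 0. total_sold = 15
  Event 6 (sale 6): sell min(6,0)=0. stock: 0 - 0 = 0. total_sold = 15
  Event 7 (restock 11): 0 + 11 = 11
  Event 8 (restock 33): 11 + 33 = 44
  Event 9 (restock 9): 44 + 9 = 53
  Event 10 (sale 17): sell min(17,53)=17. stock: 53 - 17 = 36. total_sold = 32
  Event 11 (sale 14): sell min(14,36)=14. stock: 36 - 14 = 22. total_sold = 46
  Event 12 (sale 12): sell min(12,22)=12. stock: 22 - 12 = 10. total_sold = 58
  Event 13 (restock 12): 10 + 12 = 22
Final: stock = 22, total_sold = 58

Answer: 58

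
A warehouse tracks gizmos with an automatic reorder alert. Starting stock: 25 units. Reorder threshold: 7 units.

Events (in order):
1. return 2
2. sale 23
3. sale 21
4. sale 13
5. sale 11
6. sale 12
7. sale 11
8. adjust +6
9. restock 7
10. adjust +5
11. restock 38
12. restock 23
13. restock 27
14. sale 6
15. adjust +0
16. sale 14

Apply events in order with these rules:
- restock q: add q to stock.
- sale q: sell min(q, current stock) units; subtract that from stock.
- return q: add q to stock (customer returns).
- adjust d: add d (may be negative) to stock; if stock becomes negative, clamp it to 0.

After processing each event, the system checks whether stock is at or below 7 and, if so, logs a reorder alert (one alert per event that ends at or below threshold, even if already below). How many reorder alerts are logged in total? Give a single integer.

Answer: 7

Derivation:
Processing events:
Start: stock = 25
  Event 1 (return 2): 25 + 2 = 27
  Event 2 (sale 23): sell min(23,27)=23. stock: 27 - 23 = 4. total_sold = 23
  Event 3 (sale 21): sell min(21,4)=4. stock: 4 - 4 = 0. total_sold = 27
  Event 4 (sale 13): sell min(13,0)=0. stock: 0 - 0 = 0. total_sold = 27
  Event 5 (sale 11): sell min(11,0)=0. stock: 0 - 0 = 0. total_sold = 27
  Event 6 (sale 12): sell min(12,0)=0. stock: 0 - 0 = 0. total_sold = 27
  Event 7 (sale 11): sell min(11,0)=0. stock: 0 - 0 = 0. total_sold = 27
  Event 8 (adjust +6): 0 + 6 = 6
  Event 9 (restock 7): 6 + 7 = 13
  Event 10 (adjust +5): 13 + 5 = 18
  Event 11 (restock 38): 18 + 38 = 56
  Event 12 (restock 23): 56 + 23 = 79
  Event 13 (restock 27): 79 + 27 = 106
  Event 14 (sale 6): sell min(6,106)=6. stock: 106 - 6 = 100. total_sold = 33
  Event 15 (adjust +0): 100 + 0 = 100
  Event 16 (sale 14): sell min(14,100)=14. stock: 100 - 14 = 86. total_sold = 47
Final: stock = 86, total_sold = 47

Checking against threshold 7:
  After event 1: stock=27 > 7
  After event 2: stock=4 <= 7 -> ALERT
  After event 3: stock=0 <= 7 -> ALERT
  After event 4: stock=0 <= 7 -> ALERT
  After event 5: stock=0 <= 7 -> ALERT
  After event 6: stock=0 <= 7 -> ALERT
  After event 7: stock=0 <= 7 -> ALERT
  After event 8: stock=6 <= 7 -> ALERT
  After event 9: stock=13 > 7
  After event 10: stock=18 > 7
  After event 11: stock=56 > 7
  After event 12: stock=79 > 7
  After event 13: stock=106 > 7
  After event 14: stock=100 > 7
  After event 15: stock=100 > 7
  After event 16: stock=86 > 7
Alert events: [2, 3, 4, 5, 6, 7, 8]. Count = 7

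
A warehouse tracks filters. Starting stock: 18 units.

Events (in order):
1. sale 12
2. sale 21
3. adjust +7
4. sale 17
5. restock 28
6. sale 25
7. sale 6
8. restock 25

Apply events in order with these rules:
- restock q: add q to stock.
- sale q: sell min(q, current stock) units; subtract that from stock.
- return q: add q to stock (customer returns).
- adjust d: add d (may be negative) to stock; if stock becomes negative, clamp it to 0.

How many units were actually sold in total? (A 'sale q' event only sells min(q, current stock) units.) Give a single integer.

Answer: 53

Derivation:
Processing events:
Start: stock = 18
  Event 1 (sale 12): sell min(12,18)=12. stock: 18 - 12 = 6. total_sold = 12
  Event 2 (sale 21): sell min(21,6)=6. stock: 6 - 6 = 0. total_sold = 18
  Event 3 (adjust +7): 0 + 7 = 7
  Event 4 (sale 17): sell min(17,7)=7. stock: 7 - 7 = 0. total_sold = 25
  Event 5 (restock 28): 0 + 28 = 28
  Event 6 (sale 25): sell min(25,28)=25. stock: 28 - 25 = 3. total_sold = 50
  Event 7 (sale 6): sell min(6,3)=3. stock: 3 - 3 = 0. total_sold = 53
  Event 8 (restock 25): 0 + 25 = 25
Final: stock = 25, total_sold = 53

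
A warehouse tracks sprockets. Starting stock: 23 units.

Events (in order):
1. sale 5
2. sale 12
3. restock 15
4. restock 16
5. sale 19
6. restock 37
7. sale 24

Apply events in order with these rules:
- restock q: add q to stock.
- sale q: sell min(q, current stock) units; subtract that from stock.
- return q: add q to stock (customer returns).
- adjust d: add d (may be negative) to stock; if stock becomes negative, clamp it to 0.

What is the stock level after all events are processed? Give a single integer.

Processing events:
Start: stock = 23
  Event 1 (sale 5): sell min(5,23)=5. stock: 23 - 5 = 18. total_sold = 5
  Event 2 (sale 12): sell min(12,18)=12. stock: 18 - 12 = 6. total_sold = 17
  Event 3 (restock 15): 6 + 15 = 21
  Event 4 (restock 16): 21 + 16 = 37
  Event 5 (sale 19): sell min(19,37)=19. stock: 37 - 19 = 18. total_sold = 36
  Event 6 (restock 37): 18 + 37 = 55
  Event 7 (sale 24): sell min(24,55)=24. stock: 55 - 24 = 31. total_sold = 60
Final: stock = 31, total_sold = 60

Answer: 31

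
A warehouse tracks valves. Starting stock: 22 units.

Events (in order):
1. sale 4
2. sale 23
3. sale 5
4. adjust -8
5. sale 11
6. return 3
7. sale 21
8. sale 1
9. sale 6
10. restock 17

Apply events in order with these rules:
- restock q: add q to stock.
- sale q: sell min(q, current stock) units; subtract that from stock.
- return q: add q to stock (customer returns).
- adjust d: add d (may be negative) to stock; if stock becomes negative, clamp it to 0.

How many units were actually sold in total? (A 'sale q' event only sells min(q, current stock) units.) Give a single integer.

Processing events:
Start: stock = 22
  Event 1 (sale 4): sell min(4,22)=4. stock: 22 - 4 = 18. total_sold = 4
  Event 2 (sale 23): sell min(23,18)=18. stock: 18 - 18 = 0. total_sold = 22
  Event 3 (sale 5): sell min(5,0)=0. stock: 0 - 0 = 0. total_sold = 22
  Event 4 (adjust -8): 0 + -8 = 0 (clamped to 0)
  Event 5 (sale 11): sell min(11,0)=0. stock: 0 - 0 = 0. total_sold = 22
  Event 6 (return 3): 0 + 3 = 3
  Event 7 (sale 21): sell min(21,3)=3. stock: 3 - 3 = 0. total_sold = 25
  Event 8 (sale 1): sell min(1,0)=0. stock: 0 - 0 = 0. total_sold = 25
  Event 9 (sale 6): sell min(6,0)=0. stock: 0 - 0 = 0. total_sold = 25
  Event 10 (restock 17): 0 + 17 = 17
Final: stock = 17, total_sold = 25

Answer: 25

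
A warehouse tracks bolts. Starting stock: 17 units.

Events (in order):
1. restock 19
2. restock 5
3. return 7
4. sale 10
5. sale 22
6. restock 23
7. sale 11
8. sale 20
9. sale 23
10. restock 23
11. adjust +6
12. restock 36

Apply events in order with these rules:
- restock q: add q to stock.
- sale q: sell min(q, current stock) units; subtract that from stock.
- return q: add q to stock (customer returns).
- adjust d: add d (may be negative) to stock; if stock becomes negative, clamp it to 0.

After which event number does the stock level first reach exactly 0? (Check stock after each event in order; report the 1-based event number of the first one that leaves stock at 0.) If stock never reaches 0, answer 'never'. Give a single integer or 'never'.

Processing events:
Start: stock = 17
  Event 1 (restock 19): 17 + 19 = 36
  Event 2 (restock 5): 36 + 5 = 41
  Event 3 (return 7): 41 + 7 = 48
  Event 4 (sale 10): sell min(10,48)=10. stock: 48 - 10 = 38. total_sold = 10
  Event 5 (sale 22): sell min(22,38)=22. stock: 38 - 22 = 16. total_sold = 32
  Event 6 (restock 23): 16 + 23 = 39
  Event 7 (sale 11): sell min(11,39)=11. stock: 39 - 11 = 28. total_sold = 43
  Event 8 (sale 20): sell min(20,28)=20. stock: 28 - 20 = 8. total_sold = 63
  Event 9 (sale 23): sell min(23,8)=8. stock: 8 - 8 = 0. total_sold = 71
  Event 10 (restock 23): 0 + 23 = 23
  Event 11 (adjust +6): 23 + 6 = 29
  Event 12 (restock 36): 29 + 36 = 65
Final: stock = 65, total_sold = 71

First zero at event 9.

Answer: 9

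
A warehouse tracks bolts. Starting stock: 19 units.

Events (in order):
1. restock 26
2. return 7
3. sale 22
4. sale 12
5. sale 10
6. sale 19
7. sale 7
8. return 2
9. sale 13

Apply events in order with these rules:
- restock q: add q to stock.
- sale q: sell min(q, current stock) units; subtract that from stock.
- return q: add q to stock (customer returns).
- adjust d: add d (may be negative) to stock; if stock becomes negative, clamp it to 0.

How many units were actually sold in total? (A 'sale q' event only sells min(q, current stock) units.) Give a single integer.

Processing events:
Start: stock = 19
  Event 1 (restock 26): 19 + 26 = 45
  Event 2 (return 7): 45 + 7 = 52
  Event 3 (sale 22): sell min(22,52)=22. stock: 52 - 22 = 30. total_sold = 22
  Event 4 (sale 12): sell min(12,30)=12. stock: 30 - 12 = 18. total_sold = 34
  Event 5 (sale 10): sell min(10,18)=10. stock: 18 - 10 = 8. total_sold = 44
  Event 6 (sale 19): sell min(19,8)=8. stock: 8 - 8 = 0. total_sold = 52
  Event 7 (sale 7): sell min(7,0)=0. stock: 0 - 0 = 0. total_sold = 52
  Event 8 (return 2): 0 + 2 = 2
  Event 9 (sale 13): sell min(13,2)=2. stock: 2 - 2 = 0. total_sold = 54
Final: stock = 0, total_sold = 54

Answer: 54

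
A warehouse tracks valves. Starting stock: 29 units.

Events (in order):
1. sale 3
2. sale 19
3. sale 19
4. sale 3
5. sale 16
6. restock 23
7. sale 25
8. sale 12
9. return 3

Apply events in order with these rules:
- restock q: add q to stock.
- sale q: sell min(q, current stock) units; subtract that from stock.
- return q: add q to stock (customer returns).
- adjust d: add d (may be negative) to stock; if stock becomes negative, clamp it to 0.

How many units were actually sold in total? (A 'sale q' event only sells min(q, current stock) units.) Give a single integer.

Answer: 52

Derivation:
Processing events:
Start: stock = 29
  Event 1 (sale 3): sell min(3,29)=3. stock: 29 - 3 = 26. total_sold = 3
  Event 2 (sale 19): sell min(19,26)=19. stock: 26 - 19 = 7. total_sold = 22
  Event 3 (sale 19): sell min(19,7)=7. stock: 7 - 7 = 0. total_sold = 29
  Event 4 (sale 3): sell min(3,0)=0. stock: 0 - 0 = 0. total_sold = 29
  Event 5 (sale 16): sell min(16,0)=0. stock: 0 - 0 = 0. total_sold = 29
  Event 6 (restock 23): 0 + 23 = 23
  Event 7 (sale 25): sell min(25,23)=23. stock: 23 - 23 = 0. total_sold = 52
  Event 8 (sale 12): sell min(12,0)=0. stock: 0 - 0 = 0. total_sold = 52
  Event 9 (return 3): 0 + 3 = 3
Final: stock = 3, total_sold = 52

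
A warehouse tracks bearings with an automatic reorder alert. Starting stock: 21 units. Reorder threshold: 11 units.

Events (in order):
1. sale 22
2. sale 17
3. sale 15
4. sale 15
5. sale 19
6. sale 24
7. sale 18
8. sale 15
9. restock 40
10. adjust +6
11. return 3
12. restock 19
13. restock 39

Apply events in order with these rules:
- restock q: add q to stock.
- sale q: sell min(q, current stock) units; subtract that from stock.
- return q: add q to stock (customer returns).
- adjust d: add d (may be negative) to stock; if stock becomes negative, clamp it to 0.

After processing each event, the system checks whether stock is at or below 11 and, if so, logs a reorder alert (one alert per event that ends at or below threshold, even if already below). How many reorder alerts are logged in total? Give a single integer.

Processing events:
Start: stock = 21
  Event 1 (sale 22): sell min(22,21)=21. stock: 21 - 21 = 0. total_sold = 21
  Event 2 (sale 17): sell min(17,0)=0. stock: 0 - 0 = 0. total_sold = 21
  Event 3 (sale 15): sell min(15,0)=0. stock: 0 - 0 = 0. total_sold = 21
  Event 4 (sale 15): sell min(15,0)=0. stock: 0 - 0 = 0. total_sold = 21
  Event 5 (sale 19): sell min(19,0)=0. stock: 0 - 0 = 0. total_sold = 21
  Event 6 (sale 24): sell min(24,0)=0. stock: 0 - 0 = 0. total_sold = 21
  Event 7 (sale 18): sell min(18,0)=0. stock: 0 - 0 = 0. total_sold = 21
  Event 8 (sale 15): sell min(15,0)=0. stock: 0 - 0 = 0. total_sold = 21
  Event 9 (restock 40): 0 + 40 = 40
  Event 10 (adjust +6): 40 + 6 = 46
  Event 11 (return 3): 46 + 3 = 49
  Event 12 (restock 19): 49 + 19 = 68
  Event 13 (restock 39): 68 + 39 = 107
Final: stock = 107, total_sold = 21

Checking against threshold 11:
  After event 1: stock=0 <= 11 -> ALERT
  After event 2: stock=0 <= 11 -> ALERT
  After event 3: stock=0 <= 11 -> ALERT
  After event 4: stock=0 <= 11 -> ALERT
  After event 5: stock=0 <= 11 -> ALERT
  After event 6: stock=0 <= 11 -> ALERT
  After event 7: stock=0 <= 11 -> ALERT
  After event 8: stock=0 <= 11 -> ALERT
  After event 9: stock=40 > 11
  After event 10: stock=46 > 11
  After event 11: stock=49 > 11
  After event 12: stock=68 > 11
  After event 13: stock=107 > 11
Alert events: [1, 2, 3, 4, 5, 6, 7, 8]. Count = 8

Answer: 8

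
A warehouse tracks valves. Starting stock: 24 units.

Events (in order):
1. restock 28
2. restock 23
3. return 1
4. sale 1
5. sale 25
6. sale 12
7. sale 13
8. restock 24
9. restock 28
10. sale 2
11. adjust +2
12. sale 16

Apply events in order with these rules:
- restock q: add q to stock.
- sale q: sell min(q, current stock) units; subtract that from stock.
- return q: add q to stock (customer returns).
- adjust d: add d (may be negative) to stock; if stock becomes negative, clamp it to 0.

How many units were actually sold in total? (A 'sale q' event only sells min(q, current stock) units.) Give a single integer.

Answer: 69

Derivation:
Processing events:
Start: stock = 24
  Event 1 (restock 28): 24 + 28 = 52
  Event 2 (restock 23): 52 + 23 = 75
  Event 3 (return 1): 75 + 1 = 76
  Event 4 (sale 1): sell min(1,76)=1. stock: 76 - 1 = 75. total_sold = 1
  Event 5 (sale 25): sell min(25,75)=25. stock: 75 - 25 = 50. total_sold = 26
  Event 6 (sale 12): sell min(12,50)=12. stock: 50 - 12 = 38. total_sold = 38
  Event 7 (sale 13): sell min(13,38)=13. stock: 38 - 13 = 25. total_sold = 51
  Event 8 (restock 24): 25 + 24 = 49
  Event 9 (restock 28): 49 + 28 = 77
  Event 10 (sale 2): sell min(2,77)=2. stock: 77 - 2 = 75. total_sold = 53
  Event 11 (adjust +2): 75 + 2 = 77
  Event 12 (sale 16): sell min(16,77)=16. stock: 77 - 16 = 61. total_sold = 69
Final: stock = 61, total_sold = 69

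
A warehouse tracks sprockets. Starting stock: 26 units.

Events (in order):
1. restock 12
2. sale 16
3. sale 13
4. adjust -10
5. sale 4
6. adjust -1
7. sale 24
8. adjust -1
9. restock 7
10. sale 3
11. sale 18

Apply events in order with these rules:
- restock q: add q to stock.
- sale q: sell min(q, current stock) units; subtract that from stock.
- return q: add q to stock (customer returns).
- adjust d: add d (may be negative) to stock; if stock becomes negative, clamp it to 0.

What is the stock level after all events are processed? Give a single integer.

Processing events:
Start: stock = 26
  Event 1 (restock 12): 26 + 12 = 38
  Event 2 (sale 16): sell min(16,38)=16. stock: 38 - 16 = 22. total_sold = 16
  Event 3 (sale 13): sell min(13,22)=13. stock: 22 - 13 = 9. total_sold = 29
  Event 4 (adjust -10): 9 + -10 = 0 (clamped to 0)
  Event 5 (sale 4): sell min(4,0)=0. stock: 0 - 0 = 0. total_sold = 29
  Event 6 (adjust -1): 0 + -1 = 0 (clamped to 0)
  Event 7 (sale 24): sell min(24,0)=0. stock: 0 - 0 = 0. total_sold = 29
  Event 8 (adjust -1): 0 + -1 = 0 (clamped to 0)
  Event 9 (restock 7): 0 + 7 = 7
  Event 10 (sale 3): sell min(3,7)=3. stock: 7 - 3 = 4. total_sold = 32
  Event 11 (sale 18): sell min(18,4)=4. stock: 4 - 4 = 0. total_sold = 36
Final: stock = 0, total_sold = 36

Answer: 0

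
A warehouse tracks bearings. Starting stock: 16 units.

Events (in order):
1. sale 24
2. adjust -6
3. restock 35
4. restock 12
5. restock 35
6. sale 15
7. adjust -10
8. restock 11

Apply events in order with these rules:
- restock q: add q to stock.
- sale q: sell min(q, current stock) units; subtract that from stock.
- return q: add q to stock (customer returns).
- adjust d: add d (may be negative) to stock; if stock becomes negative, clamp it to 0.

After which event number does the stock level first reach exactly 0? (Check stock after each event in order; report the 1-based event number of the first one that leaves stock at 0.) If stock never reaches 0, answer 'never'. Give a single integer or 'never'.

Processing events:
Start: stock = 16
  Event 1 (sale 24): sell min(24,16)=16. stock: 16 - 16 = 0. total_sold = 16
  Event 2 (adjust -6): 0 + -6 = 0 (clamped to 0)
  Event 3 (restock 35): 0 + 35 = 35
  Event 4 (restock 12): 35 + 12 = 47
  Event 5 (restock 35): 47 + 35 = 82
  Event 6 (sale 15): sell min(15,82)=15. stock: 82 - 15 = 67. total_sold = 31
  Event 7 (adjust -10): 67 + -10 = 57
  Event 8 (restock 11): 57 + 11 = 68
Final: stock = 68, total_sold = 31

First zero at event 1.

Answer: 1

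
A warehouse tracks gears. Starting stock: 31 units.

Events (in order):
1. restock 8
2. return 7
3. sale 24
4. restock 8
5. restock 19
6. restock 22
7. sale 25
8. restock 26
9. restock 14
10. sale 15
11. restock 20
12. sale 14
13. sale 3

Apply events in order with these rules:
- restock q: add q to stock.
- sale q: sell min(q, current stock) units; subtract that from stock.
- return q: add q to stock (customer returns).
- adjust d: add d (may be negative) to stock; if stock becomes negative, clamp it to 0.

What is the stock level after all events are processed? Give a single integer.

Processing events:
Start: stock = 31
  Event 1 (restock 8): 31 + 8 = 39
  Event 2 (return 7): 39 + 7 = 46
  Event 3 (sale 24): sell min(24,46)=24. stock: 46 - 24 = 22. total_sold = 24
  Event 4 (restock 8): 22 + 8 = 30
  Event 5 (restock 19): 30 + 19 = 49
  Event 6 (restock 22): 49 + 22 = 71
  Event 7 (sale 25): sell min(25,71)=25. stock: 71 - 25 = 46. total_sold = 49
  Event 8 (restock 26): 46 + 26 = 72
  Event 9 (restock 14): 72 + 14 = 86
  Event 10 (sale 15): sell min(15,86)=15. stock: 86 - 15 = 71. total_sold = 64
  Event 11 (restock 20): 71 + 20 = 91
  Event 12 (sale 14): sell min(14,91)=14. stock: 91 - 14 = 77. total_sold = 78
  Event 13 (sale 3): sell min(3,77)=3. stock: 77 - 3 = 74. total_sold = 81
Final: stock = 74, total_sold = 81

Answer: 74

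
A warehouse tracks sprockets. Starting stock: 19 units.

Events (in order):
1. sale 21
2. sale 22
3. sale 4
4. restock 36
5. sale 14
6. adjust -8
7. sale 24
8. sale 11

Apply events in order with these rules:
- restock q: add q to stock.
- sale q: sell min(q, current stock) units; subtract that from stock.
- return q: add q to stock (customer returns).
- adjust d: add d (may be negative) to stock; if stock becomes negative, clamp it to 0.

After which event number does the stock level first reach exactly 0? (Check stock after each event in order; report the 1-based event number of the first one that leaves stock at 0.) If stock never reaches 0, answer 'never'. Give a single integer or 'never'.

Answer: 1

Derivation:
Processing events:
Start: stock = 19
  Event 1 (sale 21): sell min(21,19)=19. stock: 19 - 19 = 0. total_sold = 19
  Event 2 (sale 22): sell min(22,0)=0. stock: 0 - 0 = 0. total_sold = 19
  Event 3 (sale 4): sell min(4,0)=0. stock: 0 - 0 = 0. total_sold = 19
  Event 4 (restock 36): 0 + 36 = 36
  Event 5 (sale 14): sell min(14,36)=14. stock: 36 - 14 = 22. total_sold = 33
  Event 6 (adjust -8): 22 + -8 = 14
  Event 7 (sale 24): sell min(24,14)=14. stock: 14 - 14 = 0. total_sold = 47
  Event 8 (sale 11): sell min(11,0)=0. stock: 0 - 0 = 0. total_sold = 47
Final: stock = 0, total_sold = 47

First zero at event 1.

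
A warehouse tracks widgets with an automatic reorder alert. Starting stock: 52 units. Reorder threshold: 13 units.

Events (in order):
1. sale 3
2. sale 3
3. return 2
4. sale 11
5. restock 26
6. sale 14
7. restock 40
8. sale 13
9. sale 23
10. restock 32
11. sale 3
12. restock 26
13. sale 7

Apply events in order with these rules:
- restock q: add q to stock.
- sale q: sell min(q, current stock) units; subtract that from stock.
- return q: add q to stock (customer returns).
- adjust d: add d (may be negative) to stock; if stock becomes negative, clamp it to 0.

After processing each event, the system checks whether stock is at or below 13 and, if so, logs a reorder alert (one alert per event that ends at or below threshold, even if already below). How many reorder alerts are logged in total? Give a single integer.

Answer: 0

Derivation:
Processing events:
Start: stock = 52
  Event 1 (sale 3): sell min(3,52)=3. stock: 52 - 3 = 49. total_sold = 3
  Event 2 (sale 3): sell min(3,49)=3. stock: 49 - 3 = 46. total_sold = 6
  Event 3 (return 2): 46 + 2 = 48
  Event 4 (sale 11): sell min(11,48)=11. stock: 48 - 11 = 37. total_sold = 17
  Event 5 (restock 26): 37 + 26 = 63
  Event 6 (sale 14): sell min(14,63)=14. stock: 63 - 14 = 49. total_sold = 31
  Event 7 (restock 40): 49 + 40 = 89
  Event 8 (sale 13): sell min(13,89)=13. stock: 89 - 13 = 76. total_sold = 44
  Event 9 (sale 23): sell min(23,76)=23. stock: 76 - 23 = 53. total_sold = 67
  Event 10 (restock 32): 53 + 32 = 85
  Event 11 (sale 3): sell min(3,85)=3. stock: 85 - 3 = 82. total_sold = 70
  Event 12 (restock 26): 82 + 26 = 108
  Event 13 (sale 7): sell min(7,108)=7. stock: 108 - 7 = 101. total_sold = 77
Final: stock = 101, total_sold = 77

Checking against threshold 13:
  After event 1: stock=49 > 13
  After event 2: stock=46 > 13
  After event 3: stock=48 > 13
  After event 4: stock=37 > 13
  After event 5: stock=63 > 13
  After event 6: stock=49 > 13
  After event 7: stock=89 > 13
  After event 8: stock=76 > 13
  After event 9: stock=53 > 13
  After event 10: stock=85 > 13
  After event 11: stock=82 > 13
  After event 12: stock=108 > 13
  After event 13: stock=101 > 13
Alert events: []. Count = 0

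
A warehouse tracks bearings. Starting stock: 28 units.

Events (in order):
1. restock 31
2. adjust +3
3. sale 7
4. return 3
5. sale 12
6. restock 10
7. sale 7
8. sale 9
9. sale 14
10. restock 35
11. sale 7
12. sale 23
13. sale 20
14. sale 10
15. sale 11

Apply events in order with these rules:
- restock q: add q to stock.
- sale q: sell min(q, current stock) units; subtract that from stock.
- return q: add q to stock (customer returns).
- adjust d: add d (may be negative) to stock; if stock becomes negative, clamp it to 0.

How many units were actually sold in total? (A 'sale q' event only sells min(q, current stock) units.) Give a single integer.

Processing events:
Start: stock = 28
  Event 1 (restock 31): 28 + 31 = 59
  Event 2 (adjust +3): 59 + 3 = 62
  Event 3 (sale 7): sell min(7,62)=7. stock: 62 - 7 = 55. total_sold = 7
  Event 4 (return 3): 55 + 3 = 58
  Event 5 (sale 12): sell min(12,58)=12. stock: 58 - 12 = 46. total_sold = 19
  Event 6 (restock 10): 46 + 10 = 56
  Event 7 (sale 7): sell min(7,56)=7. stock: 56 - 7 = 49. total_sold = 26
  Event 8 (sale 9): sell min(9,49)=9. stock: 49 - 9 = 40. total_sold = 35
  Event 9 (sale 14): sell min(14,40)=14. stock: 40 - 14 = 26. total_sold = 49
  Event 10 (restock 35): 26 + 35 = 61
  Event 11 (sale 7): sell min(7,61)=7. stock: 61 - 7 = 54. total_sold = 56
  Event 12 (sale 23): sell min(23,54)=23. stock: 54 - 23 = 31. total_sold = 79
  Event 13 (sale 20): sell min(20,31)=20. stock: 31 - 20 = 11. total_sold = 99
  Event 14 (sale 10): sell min(10,11)=10. stock: 11 - 10 = 1. total_sold = 109
  Event 15 (sale 11): sell min(11,1)=1. stock: 1 - 1 = 0. total_sold = 110
Final: stock = 0, total_sold = 110

Answer: 110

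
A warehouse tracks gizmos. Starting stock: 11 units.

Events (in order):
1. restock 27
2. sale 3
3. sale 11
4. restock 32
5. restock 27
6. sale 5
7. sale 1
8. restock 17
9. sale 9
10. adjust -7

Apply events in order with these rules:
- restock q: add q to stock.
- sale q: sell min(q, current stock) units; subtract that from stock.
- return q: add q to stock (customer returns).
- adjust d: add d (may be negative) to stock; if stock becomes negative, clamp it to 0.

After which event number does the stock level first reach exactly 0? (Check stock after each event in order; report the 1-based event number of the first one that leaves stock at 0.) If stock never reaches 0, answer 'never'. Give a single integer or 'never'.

Answer: never

Derivation:
Processing events:
Start: stock = 11
  Event 1 (restock 27): 11 + 27 = 38
  Event 2 (sale 3): sell min(3,38)=3. stock: 38 - 3 = 35. total_sold = 3
  Event 3 (sale 11): sell min(11,35)=11. stock: 35 - 11 = 24. total_sold = 14
  Event 4 (restock 32): 24 + 32 = 56
  Event 5 (restock 27): 56 + 27 = 83
  Event 6 (sale 5): sell min(5,83)=5. stock: 83 - 5 = 78. total_sold = 19
  Event 7 (sale 1): sell min(1,78)=1. stock: 78 - 1 = 77. total_sold = 20
  Event 8 (restock 17): 77 + 17 = 94
  Event 9 (sale 9): sell min(9,94)=9. stock: 94 - 9 = 85. total_sold = 29
  Event 10 (adjust -7): 85 + -7 = 78
Final: stock = 78, total_sold = 29

Stock never reaches 0.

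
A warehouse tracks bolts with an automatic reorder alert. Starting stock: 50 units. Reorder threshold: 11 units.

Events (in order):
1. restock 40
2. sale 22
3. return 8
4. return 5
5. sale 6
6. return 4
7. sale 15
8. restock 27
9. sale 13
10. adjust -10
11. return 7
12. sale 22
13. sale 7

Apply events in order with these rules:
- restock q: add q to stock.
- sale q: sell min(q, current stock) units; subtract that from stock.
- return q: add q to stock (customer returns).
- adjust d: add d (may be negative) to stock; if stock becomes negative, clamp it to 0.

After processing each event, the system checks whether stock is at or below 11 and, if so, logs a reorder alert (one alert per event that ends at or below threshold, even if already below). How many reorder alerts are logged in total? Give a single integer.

Processing events:
Start: stock = 50
  Event 1 (restock 40): 50 + 40 = 90
  Event 2 (sale 22): sell min(22,90)=22. stock: 90 - 22 = 68. total_sold = 22
  Event 3 (return 8): 68 + 8 = 76
  Event 4 (return 5): 76 + 5 = 81
  Event 5 (sale 6): sell min(6,81)=6. stock: 81 - 6 = 75. total_sold = 28
  Event 6 (return 4): 75 + 4 = 79
  Event 7 (sale 15): sell min(15,79)=15. stock: 79 - 15 = 64. total_sold = 43
  Event 8 (restock 27): 64 + 27 = 91
  Event 9 (sale 13): sell min(13,91)=13. stock: 91 - 13 = 78. total_sold = 56
  Event 10 (adjust -10): 78 + -10 = 68
  Event 11 (return 7): 68 + 7 = 75
  Event 12 (sale 22): sell min(22,75)=22. stock: 75 - 22 = 53. total_sold = 78
  Event 13 (sale 7): sell min(7,53)=7. stock: 53 - 7 = 46. total_sold = 85
Final: stock = 46, total_sold = 85

Checking against threshold 11:
  After event 1: stock=90 > 11
  After event 2: stock=68 > 11
  After event 3: stock=76 > 11
  After event 4: stock=81 > 11
  After event 5: stock=75 > 11
  After event 6: stock=79 > 11
  After event 7: stock=64 > 11
  After event 8: stock=91 > 11
  After event 9: stock=78 > 11
  After event 10: stock=68 > 11
  After event 11: stock=75 > 11
  After event 12: stock=53 > 11
  After event 13: stock=46 > 11
Alert events: []. Count = 0

Answer: 0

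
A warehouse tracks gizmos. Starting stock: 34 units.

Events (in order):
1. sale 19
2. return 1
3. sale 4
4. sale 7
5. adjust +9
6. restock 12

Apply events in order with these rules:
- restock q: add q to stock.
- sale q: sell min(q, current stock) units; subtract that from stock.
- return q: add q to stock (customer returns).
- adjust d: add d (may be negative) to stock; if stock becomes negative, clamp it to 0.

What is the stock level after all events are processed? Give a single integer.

Processing events:
Start: stock = 34
  Event 1 (sale 19): sell min(19,34)=19. stock: 34 - 19 = 15. total_sold = 19
  Event 2 (return 1): 15 + 1 = 16
  Event 3 (sale 4): sell min(4,16)=4. stock: 16 - 4 = 12. total_sold = 23
  Event 4 (sale 7): sell min(7,12)=7. stock: 12 - 7 = 5. total_sold = 30
  Event 5 (adjust +9): 5 + 9 = 14
  Event 6 (restock 12): 14 + 12 = 26
Final: stock = 26, total_sold = 30

Answer: 26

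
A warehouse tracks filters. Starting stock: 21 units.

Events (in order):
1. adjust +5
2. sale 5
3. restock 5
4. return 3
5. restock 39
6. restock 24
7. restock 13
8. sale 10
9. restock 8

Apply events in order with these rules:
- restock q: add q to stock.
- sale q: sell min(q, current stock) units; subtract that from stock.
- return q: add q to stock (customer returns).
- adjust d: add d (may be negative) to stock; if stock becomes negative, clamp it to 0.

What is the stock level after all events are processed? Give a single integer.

Processing events:
Start: stock = 21
  Event 1 (adjust +5): 21 + 5 = 26
  Event 2 (sale 5): sell min(5,26)=5. stock: 26 - 5 = 21. total_sold = 5
  Event 3 (restock 5): 21 + 5 = 26
  Event 4 (return 3): 26 + 3 = 29
  Event 5 (restock 39): 29 + 39 = 68
  Event 6 (restock 24): 68 + 24 = 92
  Event 7 (restock 13): 92 + 13 = 105
  Event 8 (sale 10): sell min(10,105)=10. stock: 105 - 10 = 95. total_sold = 15
  Event 9 (restock 8): 95 + 8 = 103
Final: stock = 103, total_sold = 15

Answer: 103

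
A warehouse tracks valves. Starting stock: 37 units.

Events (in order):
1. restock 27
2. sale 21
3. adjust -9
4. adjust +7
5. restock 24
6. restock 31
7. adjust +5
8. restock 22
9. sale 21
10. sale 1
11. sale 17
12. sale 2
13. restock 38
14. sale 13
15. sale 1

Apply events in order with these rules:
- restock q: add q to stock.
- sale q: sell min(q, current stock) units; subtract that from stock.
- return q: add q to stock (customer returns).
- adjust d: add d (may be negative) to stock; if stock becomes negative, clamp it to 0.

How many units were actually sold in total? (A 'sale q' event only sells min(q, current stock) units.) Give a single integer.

Processing events:
Start: stock = 37
  Event 1 (restock 27): 37 + 27 = 64
  Event 2 (sale 21): sell min(21,64)=21. stock: 64 - 21 = 43. total_sold = 21
  Event 3 (adjust -9): 43 + -9 = 34
  Event 4 (adjust +7): 34 + 7 = 41
  Event 5 (restock 24): 41 + 24 = 65
  Event 6 (restock 31): 65 + 31 = 96
  Event 7 (adjust +5): 96 + 5 = 101
  Event 8 (restock 22): 101 + 22 = 123
  Event 9 (sale 21): sell min(21,123)=21. stock: 123 - 21 = 102. total_sold = 42
  Event 10 (sale 1): sell min(1,102)=1. stock: 102 - 1 = 101. total_sold = 43
  Event 11 (sale 17): sell min(17,101)=17. stock: 101 - 17 = 84. total_sold = 60
  Event 12 (sale 2): sell min(2,84)=2. stock: 84 - 2 = 82. total_sold = 62
  Event 13 (restock 38): 82 + 38 = 120
  Event 14 (sale 13): sell min(13,120)=13. stock: 120 - 13 = 107. total_sold = 75
  Event 15 (sale 1): sell min(1,107)=1. stock: 107 - 1 = 106. total_sold = 76
Final: stock = 106, total_sold = 76

Answer: 76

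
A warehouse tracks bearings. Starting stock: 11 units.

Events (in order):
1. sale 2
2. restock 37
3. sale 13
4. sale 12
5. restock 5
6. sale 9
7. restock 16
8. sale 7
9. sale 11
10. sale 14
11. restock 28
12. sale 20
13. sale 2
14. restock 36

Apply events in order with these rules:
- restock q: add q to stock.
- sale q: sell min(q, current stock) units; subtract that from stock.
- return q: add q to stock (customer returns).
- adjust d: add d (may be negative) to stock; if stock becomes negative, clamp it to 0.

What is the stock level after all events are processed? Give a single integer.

Answer: 43

Derivation:
Processing events:
Start: stock = 11
  Event 1 (sale 2): sell min(2,11)=2. stock: 11 - 2 = 9. total_sold = 2
  Event 2 (restock 37): 9 + 37 = 46
  Event 3 (sale 13): sell min(13,46)=13. stock: 46 - 13 = 33. total_sold = 15
  Event 4 (sale 12): sell min(12,33)=12. stock: 33 - 12 = 21. total_sold = 27
  Event 5 (restock 5): 21 + 5 = 26
  Event 6 (sale 9): sell min(9,26)=9. stock: 26 - 9 = 17. total_sold = 36
  Event 7 (restock 16): 17 + 16 = 33
  Event 8 (sale 7): sell min(7,33)=7. stock: 33 - 7 = 26. total_sold = 43
  Event 9 (sale 11): sell min(11,26)=11. stock: 26 - 11 = 15. total_sold = 54
  Event 10 (sale 14): sell min(14,15)=14. stock: 15 - 14 = 1. total_sold = 68
  Event 11 (restock 28): 1 + 28 = 29
  Event 12 (sale 20): sell min(20,29)=20. stock: 29 - 20 = 9. total_sold = 88
  Event 13 (sale 2): sell min(2,9)=2. stock: 9 - 2 = 7. total_sold = 90
  Event 14 (restock 36): 7 + 36 = 43
Final: stock = 43, total_sold = 90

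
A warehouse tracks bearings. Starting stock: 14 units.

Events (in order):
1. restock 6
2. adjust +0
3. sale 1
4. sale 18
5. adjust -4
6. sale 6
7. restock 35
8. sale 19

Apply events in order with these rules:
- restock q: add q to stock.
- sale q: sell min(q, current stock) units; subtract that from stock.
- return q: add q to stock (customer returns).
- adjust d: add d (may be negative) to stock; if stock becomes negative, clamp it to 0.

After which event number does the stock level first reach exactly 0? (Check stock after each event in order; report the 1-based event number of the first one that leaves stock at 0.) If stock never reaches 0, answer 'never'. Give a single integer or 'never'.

Answer: 5

Derivation:
Processing events:
Start: stock = 14
  Event 1 (restock 6): 14 + 6 = 20
  Event 2 (adjust +0): 20 + 0 = 20
  Event 3 (sale 1): sell min(1,20)=1. stock: 20 - 1 = 19. total_sold = 1
  Event 4 (sale 18): sell min(18,19)=18. stock: 19 - 18 = 1. total_sold = 19
  Event 5 (adjust -4): 1 + -4 = 0 (clamped to 0)
  Event 6 (sale 6): sell min(6,0)=0. stock: 0 - 0 = 0. total_sold = 19
  Event 7 (restock 35): 0 + 35 = 35
  Event 8 (sale 19): sell min(19,35)=19. stock: 35 - 19 = 16. total_sold = 38
Final: stock = 16, total_sold = 38

First zero at event 5.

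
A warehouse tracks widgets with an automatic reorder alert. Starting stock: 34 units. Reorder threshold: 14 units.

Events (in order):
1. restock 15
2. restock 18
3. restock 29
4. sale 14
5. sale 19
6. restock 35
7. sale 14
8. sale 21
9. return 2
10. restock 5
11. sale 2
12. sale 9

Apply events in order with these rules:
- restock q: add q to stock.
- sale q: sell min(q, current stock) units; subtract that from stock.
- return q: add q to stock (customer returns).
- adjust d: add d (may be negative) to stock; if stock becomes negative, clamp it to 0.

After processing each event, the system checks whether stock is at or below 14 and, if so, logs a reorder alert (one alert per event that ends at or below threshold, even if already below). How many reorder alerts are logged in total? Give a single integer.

Answer: 0

Derivation:
Processing events:
Start: stock = 34
  Event 1 (restock 15): 34 + 15 = 49
  Event 2 (restock 18): 49 + 18 = 67
  Event 3 (restock 29): 67 + 29 = 96
  Event 4 (sale 14): sell min(14,96)=14. stock: 96 - 14 = 82. total_sold = 14
  Event 5 (sale 19): sell min(19,82)=19. stock: 82 - 19 = 63. total_sold = 33
  Event 6 (restock 35): 63 + 35 = 98
  Event 7 (sale 14): sell min(14,98)=14. stock: 98 - 14 = 84. total_sold = 47
  Event 8 (sale 21): sell min(21,84)=21. stock: 84 - 21 = 63. total_sold = 68
  Event 9 (return 2): 63 + 2 = 65
  Event 10 (restock 5): 65 + 5 = 70
  Event 11 (sale 2): sell min(2,70)=2. stock: 70 - 2 = 68. total_sold = 70
  Event 12 (sale 9): sell min(9,68)=9. stock: 68 - 9 = 59. total_sold = 79
Final: stock = 59, total_sold = 79

Checking against threshold 14:
  After event 1: stock=49 > 14
  After event 2: stock=67 > 14
  After event 3: stock=96 > 14
  After event 4: stock=82 > 14
  After event 5: stock=63 > 14
  After event 6: stock=98 > 14
  After event 7: stock=84 > 14
  After event 8: stock=63 > 14
  After event 9: stock=65 > 14
  After event 10: stock=70 > 14
  After event 11: stock=68 > 14
  After event 12: stock=59 > 14
Alert events: []. Count = 0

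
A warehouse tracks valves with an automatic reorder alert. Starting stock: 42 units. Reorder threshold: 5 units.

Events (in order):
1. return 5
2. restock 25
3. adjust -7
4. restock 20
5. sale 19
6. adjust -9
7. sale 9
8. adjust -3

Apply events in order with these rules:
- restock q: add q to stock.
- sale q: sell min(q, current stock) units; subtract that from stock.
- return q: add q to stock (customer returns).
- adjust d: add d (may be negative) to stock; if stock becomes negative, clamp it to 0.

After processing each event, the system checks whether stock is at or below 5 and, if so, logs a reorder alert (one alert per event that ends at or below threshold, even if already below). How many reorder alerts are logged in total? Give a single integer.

Answer: 0

Derivation:
Processing events:
Start: stock = 42
  Event 1 (return 5): 42 + 5 = 47
  Event 2 (restock 25): 47 + 25 = 72
  Event 3 (adjust -7): 72 + -7 = 65
  Event 4 (restock 20): 65 + 20 = 85
  Event 5 (sale 19): sell min(19,85)=19. stock: 85 - 19 = 66. total_sold = 19
  Event 6 (adjust -9): 66 + -9 = 57
  Event 7 (sale 9): sell min(9,57)=9. stock: 57 - 9 = 48. total_sold = 28
  Event 8 (adjust -3): 48 + -3 = 45
Final: stock = 45, total_sold = 28

Checking against threshold 5:
  After event 1: stock=47 > 5
  After event 2: stock=72 > 5
  After event 3: stock=65 > 5
  After event 4: stock=85 > 5
  After event 5: stock=66 > 5
  After event 6: stock=57 > 5
  After event 7: stock=48 > 5
  After event 8: stock=45 > 5
Alert events: []. Count = 0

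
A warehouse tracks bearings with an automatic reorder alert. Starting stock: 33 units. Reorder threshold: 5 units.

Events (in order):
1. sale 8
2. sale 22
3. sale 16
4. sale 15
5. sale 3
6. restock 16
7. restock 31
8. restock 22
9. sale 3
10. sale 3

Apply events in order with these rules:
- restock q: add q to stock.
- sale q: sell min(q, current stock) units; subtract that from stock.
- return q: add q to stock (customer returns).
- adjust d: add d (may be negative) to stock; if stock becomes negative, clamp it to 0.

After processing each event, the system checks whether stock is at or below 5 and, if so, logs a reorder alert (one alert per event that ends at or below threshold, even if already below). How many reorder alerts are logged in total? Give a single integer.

Answer: 4

Derivation:
Processing events:
Start: stock = 33
  Event 1 (sale 8): sell min(8,33)=8. stock: 33 - 8 = 25. total_sold = 8
  Event 2 (sale 22): sell min(22,25)=22. stock: 25 - 22 = 3. total_sold = 30
  Event 3 (sale 16): sell min(16,3)=3. stock: 3 - 3 = 0. total_sold = 33
  Event 4 (sale 15): sell min(15,0)=0. stock: 0 - 0 = 0. total_sold = 33
  Event 5 (sale 3): sell min(3,0)=0. stock: 0 - 0 = 0. total_sold = 33
  Event 6 (restock 16): 0 + 16 = 16
  Event 7 (restock 31): 16 + 31 = 47
  Event 8 (restock 22): 47 + 22 = 69
  Event 9 (sale 3): sell min(3,69)=3. stock: 69 - 3 = 66. total_sold = 36
  Event 10 (sale 3): sell min(3,66)=3. stock: 66 - 3 = 63. total_sold = 39
Final: stock = 63, total_sold = 39

Checking against threshold 5:
  After event 1: stock=25 > 5
  After event 2: stock=3 <= 5 -> ALERT
  After event 3: stock=0 <= 5 -> ALERT
  After event 4: stock=0 <= 5 -> ALERT
  After event 5: stock=0 <= 5 -> ALERT
  After event 6: stock=16 > 5
  After event 7: stock=47 > 5
  After event 8: stock=69 > 5
  After event 9: stock=66 > 5
  After event 10: stock=63 > 5
Alert events: [2, 3, 4, 5]. Count = 4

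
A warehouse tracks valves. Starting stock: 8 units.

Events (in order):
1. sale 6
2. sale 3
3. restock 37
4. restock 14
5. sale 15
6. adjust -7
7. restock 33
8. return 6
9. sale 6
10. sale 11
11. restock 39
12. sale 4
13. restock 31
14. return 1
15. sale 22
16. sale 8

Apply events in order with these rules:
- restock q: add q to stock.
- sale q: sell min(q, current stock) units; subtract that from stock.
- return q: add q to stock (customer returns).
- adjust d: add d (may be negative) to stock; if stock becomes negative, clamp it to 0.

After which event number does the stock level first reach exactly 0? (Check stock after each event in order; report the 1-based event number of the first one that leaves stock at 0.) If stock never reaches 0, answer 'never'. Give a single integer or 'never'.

Processing events:
Start: stock = 8
  Event 1 (sale 6): sell min(6,8)=6. stock: 8 - 6 = 2. total_sold = 6
  Event 2 (sale 3): sell min(3,2)=2. stock: 2 - 2 = 0. total_sold = 8
  Event 3 (restock 37): 0 + 37 = 37
  Event 4 (restock 14): 37 + 14 = 51
  Event 5 (sale 15): sell min(15,51)=15. stock: 51 - 15 = 36. total_sold = 23
  Event 6 (adjust -7): 36 + -7 = 29
  Event 7 (restock 33): 29 + 33 = 62
  Event 8 (return 6): 62 + 6 = 68
  Event 9 (sale 6): sell min(6,68)=6. stock: 68 - 6 = 62. total_sold = 29
  Event 10 (sale 11): sell min(11,62)=11. stock: 62 - 11 = 51. total_sold = 40
  Event 11 (restock 39): 51 + 39 = 90
  Event 12 (sale 4): sell min(4,90)=4. stock: 90 - 4 = 86. total_sold = 44
  Event 13 (restock 31): 86 + 31 = 117
  Event 14 (return 1): 117 + 1 = 118
  Event 15 (sale 22): sell min(22,118)=22. stock: 118 - 22 = 96. total_sold = 66
  Event 16 (sale 8): sell min(8,96)=8. stock: 96 - 8 = 88. total_sold = 74
Final: stock = 88, total_sold = 74

First zero at event 2.

Answer: 2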